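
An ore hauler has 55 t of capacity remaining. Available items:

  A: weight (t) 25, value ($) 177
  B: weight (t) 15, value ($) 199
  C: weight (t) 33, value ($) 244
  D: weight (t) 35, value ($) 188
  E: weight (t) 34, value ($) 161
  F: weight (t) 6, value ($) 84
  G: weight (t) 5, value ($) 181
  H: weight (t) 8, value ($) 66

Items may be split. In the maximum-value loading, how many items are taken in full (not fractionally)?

4

Sort by value per unit weight and fill in that order.
Order: G (181/5=36.20) > F (84/6=14.00) > B (199/15=13.27) > H (66/8=8.25) > C (244/33=7.39) > A (177/25=7.08) > D (188/35=5.37) > E (161/34=4.74)
Fill: take G (5 @ 181) → take F (6 @ 84) → take B (15 @ 199) → take H (8 @ 66) → take 21/33 of C → 155.27; 55/55 used.
4 item(s) taken whole; one partial (take 21/33 of C).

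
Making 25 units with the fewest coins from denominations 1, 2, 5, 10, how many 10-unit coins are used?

2

25 − 2×10→5 − 1×5→0
Count of 10: 2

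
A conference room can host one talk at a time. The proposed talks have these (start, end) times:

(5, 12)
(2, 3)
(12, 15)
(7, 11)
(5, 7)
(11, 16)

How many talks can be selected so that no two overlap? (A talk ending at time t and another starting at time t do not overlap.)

Greedy by earliest finish: after sorting by end time, pick each interval compatible with the last pick.
By end time: (2,3), (5,7), (7,11), (5,12), (12,15), (11,16).
Pick (2,3); next start ≥ 3 → (5,7); next start ≥ 7 → (7,11); next start ≥ 11 → (12,15).
Selected 4 talks.

4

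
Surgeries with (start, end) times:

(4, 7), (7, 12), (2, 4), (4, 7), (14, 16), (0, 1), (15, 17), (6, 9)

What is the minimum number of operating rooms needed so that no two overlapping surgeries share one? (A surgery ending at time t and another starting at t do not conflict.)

3

Events (time:±→running): 0:+→1 1:-→0 2:+→1 4:-→0 4:+→1 4:+→2 6:+→3 … peak 3.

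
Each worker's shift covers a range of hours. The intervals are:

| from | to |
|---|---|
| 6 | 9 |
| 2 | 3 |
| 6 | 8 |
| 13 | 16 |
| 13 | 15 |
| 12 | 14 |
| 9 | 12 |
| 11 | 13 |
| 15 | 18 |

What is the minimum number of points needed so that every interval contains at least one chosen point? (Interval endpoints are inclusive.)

4

Process intervals by earliest right end; each time one isn't hit yet, stab at its right endpoint.
Sorted: [2,3] [6,8] [6,9] [9,12] [11,13] [12,14] [13,15] [13,16] [15,18]
{[2,3]} hit by 3; {[6,8],[6,9]} hit by 8; {[9,12],[11,13],[12,14]} hit by 12; {[13,15],[13,16],[15,18]} hit by 15.
Points: 3, 8, 12, 15 (4 total).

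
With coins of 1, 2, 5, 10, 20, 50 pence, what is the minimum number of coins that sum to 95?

Use the largest denomination that fits, subtract, and repeat.
95 = 1×50 + 2×20 + 1×5
Total coins = 1 + 2 + 1 = 4

4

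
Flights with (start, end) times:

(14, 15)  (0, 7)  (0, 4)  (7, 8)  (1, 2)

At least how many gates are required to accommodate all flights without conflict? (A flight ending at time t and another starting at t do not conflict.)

3

The answer is the maximum number of intervals overlapping at any instant.
Events (time:±→running): 0:+→1 0:+→2 1:+→3 … peak 3.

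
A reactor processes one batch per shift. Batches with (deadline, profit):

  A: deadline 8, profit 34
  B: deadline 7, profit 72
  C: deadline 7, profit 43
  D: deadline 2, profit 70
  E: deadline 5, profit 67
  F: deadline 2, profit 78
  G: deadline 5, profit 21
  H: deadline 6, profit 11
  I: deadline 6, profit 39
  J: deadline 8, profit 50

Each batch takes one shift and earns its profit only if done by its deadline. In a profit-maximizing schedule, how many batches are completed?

8

Take jobs in profit order; each goes to the latest open slot no later than its deadline.
Profit order: F=78 B=72 D=70 E=67 J=50 C=43 I=39 A=34 G=21 H=11
Assign: F→slot 2, B→slot 7, D→slot 1, E→slot 5, J→slot 8, C→slot 6, I→slot 4, A→slot 3, G skipped, H skipped.
Slots: [1:D] [2:F] [3:A] [4:I] [5:E] [6:C] [7:B] [8:J]
8 of 10 scheduled.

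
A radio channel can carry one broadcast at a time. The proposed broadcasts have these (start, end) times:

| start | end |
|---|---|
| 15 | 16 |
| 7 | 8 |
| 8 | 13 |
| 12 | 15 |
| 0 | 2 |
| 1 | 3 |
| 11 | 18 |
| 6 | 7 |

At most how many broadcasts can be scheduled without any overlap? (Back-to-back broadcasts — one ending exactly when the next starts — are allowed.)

Greedy by earliest finish: after sorting by end time, pick each interval compatible with the last pick.
By end time: (0,2), (1,3), (6,7), (7,8), (8,13), (12,15), (15,16), (11,18).
Pick (0,2); next start ≥ 2 → (6,7); next start ≥ 7 → (7,8); next start ≥ 8 → (8,13); next start ≥ 13 → (15,16).
Selected 5 broadcasts.

5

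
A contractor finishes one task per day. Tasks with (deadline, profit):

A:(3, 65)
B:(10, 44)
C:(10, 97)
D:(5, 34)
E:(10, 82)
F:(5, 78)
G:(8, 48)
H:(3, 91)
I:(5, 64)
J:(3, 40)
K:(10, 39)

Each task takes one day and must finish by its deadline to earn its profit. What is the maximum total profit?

Sort by profit descending; place each in the latest free slot ≤ its deadline.
By profit: C(d10,97), H(d3,91), E(d10,82), F(d5,78), A(d3,65), I(d5,64), G(d8,48), B(d10,44), J(d3,40), K(d10,39), D(d5,34)
C→slot 10; H→slot 3; E→slot 9; F→slot 5; A→slot 2; I→slot 4; G→slot 8; B→slot 7; J→slot 1; K→slot 6; D skipped.
Profit = 40 + 65 + 91 + 64 + 78 + 39 + 44 + 48 + 82 + 97 = 648

648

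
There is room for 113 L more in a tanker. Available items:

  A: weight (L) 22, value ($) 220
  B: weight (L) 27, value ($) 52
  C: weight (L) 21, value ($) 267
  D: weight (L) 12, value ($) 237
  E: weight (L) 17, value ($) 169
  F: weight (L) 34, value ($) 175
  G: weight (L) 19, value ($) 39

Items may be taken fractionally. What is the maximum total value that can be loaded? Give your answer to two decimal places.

1082.37

Ratios (sorted): D 19.75, C 12.71, A 10.00, E 9.94, F 5.15, G 2.05, B 1.93
take D (12 @ 237); take C (21 @ 267); take A (22 @ 220); take E (17 @ 169); take F (34 @ 175); take 7/19 of G → 14.37. Capacity used 113/113.
Total value = 1082.37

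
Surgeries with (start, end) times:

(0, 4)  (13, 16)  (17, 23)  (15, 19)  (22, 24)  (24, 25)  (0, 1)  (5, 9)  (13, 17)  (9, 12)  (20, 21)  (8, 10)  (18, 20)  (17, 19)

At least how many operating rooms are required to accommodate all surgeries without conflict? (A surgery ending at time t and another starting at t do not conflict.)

4

starts: [0, 0, 5, 8, 9, 13, 13, 15, 17, 17, 18, 20, 22, 24]
ends:   [1, 4, 9, 10, 12, 16, 17, 19, 19, 20, 21, 23, 24, 25]
s0→1 s0→2 e1→1 e4→0 s5→1 s8→2 e9→1 s9→2 e10→1 e12→0 s13→1 s13→2 s15→3 e16→2 e17→1 s17→2 s17→3 s18→4  — peak 4.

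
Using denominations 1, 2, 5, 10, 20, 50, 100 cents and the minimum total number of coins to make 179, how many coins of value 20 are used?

179 − 1×100→79 − 1×50→29 − 1×20→9 − 1×5→4 − 2×2→0
Count of 20: 1

1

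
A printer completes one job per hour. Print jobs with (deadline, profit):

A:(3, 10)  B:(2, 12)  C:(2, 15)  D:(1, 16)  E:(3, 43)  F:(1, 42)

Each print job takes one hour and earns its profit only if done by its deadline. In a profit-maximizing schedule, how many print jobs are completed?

Sort by profit descending; place each in the latest free slot ≤ its deadline.
By profit: E(d3,43), F(d1,42), D(d1,16), C(d2,15), B(d2,12), A(d3,10)
E→slot 3; F→slot 1; D skipped; C→slot 2; B skipped; A skipped.
3 of 6 scheduled.

3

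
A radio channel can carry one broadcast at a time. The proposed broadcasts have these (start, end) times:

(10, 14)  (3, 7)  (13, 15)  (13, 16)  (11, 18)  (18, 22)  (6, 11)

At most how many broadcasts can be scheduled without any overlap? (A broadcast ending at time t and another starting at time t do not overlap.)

3

Sorted by end: (3,7)  (6,11)  (10,14)  (13,15)  (13,16)  (11,18)  (18,22)
take (3,7); skip (6,11); take (10,14); skip (13,15); take (18,22).
Selected 3 broadcasts.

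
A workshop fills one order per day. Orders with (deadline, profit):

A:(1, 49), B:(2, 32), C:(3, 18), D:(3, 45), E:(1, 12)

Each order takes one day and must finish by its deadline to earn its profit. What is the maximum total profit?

126

Sort by profit descending; place each in the latest free slot ≤ its deadline.
By profit: A(d1,49), D(d3,45), B(d2,32), C(d3,18), E(d1,12)
A→slot 1; D→slot 3; B→slot 2; C skipped; E skipped.
Profit = 49 + 32 + 45 = 126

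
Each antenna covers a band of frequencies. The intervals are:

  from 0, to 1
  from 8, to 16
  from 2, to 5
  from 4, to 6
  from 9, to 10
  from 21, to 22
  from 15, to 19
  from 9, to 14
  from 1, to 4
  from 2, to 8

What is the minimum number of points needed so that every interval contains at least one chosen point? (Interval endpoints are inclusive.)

Sort by right endpoint; whenever an interval is uncovered, place a point at its right end.
By right end: [0,1]  [1,4]  [2,5]  [4,6]  [2,8]  [9,10]  [9,14]  [8,16]  [15,19]  [21,22]
[0,1] uncovered → point at 1; [2,5] uncovered → point at 5; [9,10] uncovered → point at 10; [15,19] uncovered → point at 19; [21,22] uncovered → point at 22.
Points: 1, 5, 10, 19, 22 (5 total).

5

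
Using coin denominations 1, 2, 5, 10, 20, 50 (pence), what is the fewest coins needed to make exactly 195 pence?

Greedy: take as many of the largest coin as possible, then repeat with the remainder.
195 − 3×50→45 − 2×20→5 − 1×5→0
Total coins = 3 + 2 + 1 = 6

6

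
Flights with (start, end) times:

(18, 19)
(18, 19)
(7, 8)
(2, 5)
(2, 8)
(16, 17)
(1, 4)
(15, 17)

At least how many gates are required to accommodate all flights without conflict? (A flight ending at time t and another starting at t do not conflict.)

Count concurrent intervals with a sweep; the peak is the room count.
starts: [1, 2, 2, 7, 15, 16, 18, 18]
ends:   [4, 5, 8, 8, 17, 17, 19, 19]
s1→1 s2→2 s2→3  — peak 3.

3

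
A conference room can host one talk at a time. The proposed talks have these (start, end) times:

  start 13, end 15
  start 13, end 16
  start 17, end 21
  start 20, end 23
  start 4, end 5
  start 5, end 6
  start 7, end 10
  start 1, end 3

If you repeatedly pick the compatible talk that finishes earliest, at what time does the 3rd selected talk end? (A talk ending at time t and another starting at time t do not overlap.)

By end time: (1,3), (4,5), (5,6), (7,10), (13,15), (13,16), (17,21), (20,23).
Pick (1,3); next start ≥ 3 → (4,5); next start ≥ 5 → (5,6); next start ≥ 6 → (7,10); next start ≥ 10 → (13,15); next start ≥ 15 → (17,21).
Selected: (1,3) (4,5) (5,6) (7,10) (13,15) (17,21)

6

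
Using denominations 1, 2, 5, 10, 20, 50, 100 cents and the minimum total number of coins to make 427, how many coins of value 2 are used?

Use the largest denomination that fits, subtract, and repeat.
427 − 4×100→27 − 1×20→7 − 1×5→2 − 1×2→0
Count of 2: 1

1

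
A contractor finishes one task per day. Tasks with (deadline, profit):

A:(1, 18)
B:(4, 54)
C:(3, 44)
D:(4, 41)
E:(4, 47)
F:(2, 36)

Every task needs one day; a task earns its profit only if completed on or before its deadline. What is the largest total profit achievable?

Profit order: B=54 E=47 C=44 D=41 F=36 A=18
Assign: B→slot 4, E→slot 3, C→slot 2, D→slot 1, F skipped, A skipped.
Slots: [1:D] [2:C] [3:E] [4:B]
Profit = 41 + 44 + 47 + 54 = 186

186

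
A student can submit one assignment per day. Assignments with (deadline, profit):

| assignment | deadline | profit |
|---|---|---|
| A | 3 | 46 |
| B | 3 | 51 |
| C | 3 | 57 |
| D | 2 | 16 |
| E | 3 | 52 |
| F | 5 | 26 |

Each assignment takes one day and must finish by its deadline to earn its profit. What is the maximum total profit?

186

By profit: C(d3,57), E(d3,52), B(d3,51), A(d3,46), F(d5,26), D(d2,16)
C→slot 3; E→slot 2; B→slot 1; A skipped; F→slot 5; D skipped.
Profit = 51 + 52 + 57 + 26 = 186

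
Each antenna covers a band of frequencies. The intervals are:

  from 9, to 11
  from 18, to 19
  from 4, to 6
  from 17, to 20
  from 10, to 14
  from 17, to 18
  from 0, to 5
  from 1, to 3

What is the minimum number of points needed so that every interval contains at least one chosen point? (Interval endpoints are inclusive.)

Sort by right endpoint; whenever an interval is uncovered, place a point at its right end.
Sorted: [1,3] [0,5] [4,6] [9,11] [10,14] [17,18] [18,19] [17,20]
{[1,3],[0,5]} hit by 3; {[4,6]} hit by 6; {[9,11],[10,14]} hit by 11; {[17,18],[18,19],[17,20]} hit by 18.
Points: 3, 6, 11, 18 (4 total).

4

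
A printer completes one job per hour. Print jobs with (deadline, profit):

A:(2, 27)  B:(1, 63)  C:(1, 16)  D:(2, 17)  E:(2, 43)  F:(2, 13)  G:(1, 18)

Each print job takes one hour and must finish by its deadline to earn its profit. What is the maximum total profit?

106

By profit: B(d1,63), E(d2,43), A(d2,27), G(d1,18), D(d2,17), C(d1,16), F(d2,13)
B→slot 1; E→slot 2; A skipped; G skipped; D skipped; C skipped; F skipped.
Profit = 63 + 43 = 106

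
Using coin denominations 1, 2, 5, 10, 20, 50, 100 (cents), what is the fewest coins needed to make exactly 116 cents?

4

116 − 1×100→16 − 1×10→6 − 1×5→1 − 1×1→0
Total coins = 1 + 1 + 1 + 1 = 4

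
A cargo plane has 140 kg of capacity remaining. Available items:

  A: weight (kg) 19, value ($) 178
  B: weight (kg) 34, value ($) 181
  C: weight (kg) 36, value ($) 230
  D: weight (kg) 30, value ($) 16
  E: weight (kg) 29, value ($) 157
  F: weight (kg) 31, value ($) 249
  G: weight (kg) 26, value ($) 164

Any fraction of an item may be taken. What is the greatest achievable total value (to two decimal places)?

Sort by value per unit weight and fill in that order.
Ratios (sorted): A 9.37, F 8.03, C 6.39, G 6.31, E 5.41, B 5.32, D 0.53
take A (19 @ 178); take F (31 @ 249); take C (36 @ 230); take G (26 @ 164); take 28/29 of E → 151.59. Capacity used 140/140.
Total value = 972.59

972.59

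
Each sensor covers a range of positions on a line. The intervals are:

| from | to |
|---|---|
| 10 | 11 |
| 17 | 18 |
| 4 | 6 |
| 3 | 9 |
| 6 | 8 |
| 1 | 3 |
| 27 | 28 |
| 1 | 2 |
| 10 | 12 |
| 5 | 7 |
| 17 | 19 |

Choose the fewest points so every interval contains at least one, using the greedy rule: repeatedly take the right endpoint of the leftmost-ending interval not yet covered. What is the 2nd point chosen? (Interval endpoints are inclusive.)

By right end: [1,2]  [1,3]  [4,6]  [5,7]  [6,8]  [3,9]  [10,11]  [10,12]  [17,18]  [17,19]  [27,28]
[1,2] uncovered → point at 2; [4,6] uncovered → point at 6; [10,11] uncovered → point at 11; [17,18] uncovered → point at 18; [27,28] uncovered → point at 28.
Points: 2, 6, 11, 18, 28 (5 total).

6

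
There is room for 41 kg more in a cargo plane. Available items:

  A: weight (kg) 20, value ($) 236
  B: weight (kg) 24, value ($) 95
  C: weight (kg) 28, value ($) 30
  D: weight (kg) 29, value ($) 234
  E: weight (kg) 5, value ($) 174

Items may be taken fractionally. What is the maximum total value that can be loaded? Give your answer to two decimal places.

Order: E (174/5=34.80) > A (236/20=11.80) > D (234/29=8.07) > B (95/24=3.96) > C (30/28=1.07)
Fill: take E (5 @ 174) → take A (20 @ 236) → take 16/29 of D → 129.10; 41/41 used.
Total value = 539.10

539.10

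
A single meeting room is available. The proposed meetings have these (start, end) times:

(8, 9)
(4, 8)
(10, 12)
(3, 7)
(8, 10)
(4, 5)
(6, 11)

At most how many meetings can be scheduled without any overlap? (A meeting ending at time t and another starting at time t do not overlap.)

Sorted by end: (4,5)  (3,7)  (4,8)  (8,9)  (8,10)  (6,11)  (10,12)
take (4,5); skip (4,8); take (8,9); skip (8,10); take (10,12).
Selected 3 meetings.

3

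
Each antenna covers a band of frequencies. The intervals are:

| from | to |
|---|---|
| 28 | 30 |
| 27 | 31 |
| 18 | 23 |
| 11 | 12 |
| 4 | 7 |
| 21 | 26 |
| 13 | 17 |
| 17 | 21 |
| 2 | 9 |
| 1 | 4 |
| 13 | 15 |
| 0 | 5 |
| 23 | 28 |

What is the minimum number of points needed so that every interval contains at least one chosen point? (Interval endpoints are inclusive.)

By right end: [1,4]  [0,5]  [4,7]  [2,9]  [11,12]  [13,15]  [13,17]  [17,21]  [18,23]  [21,26]  [23,28]  [28,30]  [27,31]
[1,4] uncovered → point at 4; [11,12] uncovered → point at 12; [13,15] uncovered → point at 15; [17,21] uncovered → point at 21; [23,28] uncovered → point at 28.
Points: 4, 12, 15, 21, 28 (5 total).

5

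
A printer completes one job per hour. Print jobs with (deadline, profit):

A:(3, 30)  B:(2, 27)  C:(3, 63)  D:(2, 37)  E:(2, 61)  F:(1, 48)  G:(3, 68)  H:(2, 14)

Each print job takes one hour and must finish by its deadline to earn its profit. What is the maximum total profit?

Take jobs in profit order; each goes to the latest open slot no later than its deadline.
By profit: G(d3,68), C(d3,63), E(d2,61), F(d1,48), D(d2,37), A(d3,30), B(d2,27), H(d2,14)
G→slot 3; C→slot 2; E→slot 1; F skipped; D skipped; A skipped; B skipped; H skipped.
Profit = 61 + 63 + 68 = 192

192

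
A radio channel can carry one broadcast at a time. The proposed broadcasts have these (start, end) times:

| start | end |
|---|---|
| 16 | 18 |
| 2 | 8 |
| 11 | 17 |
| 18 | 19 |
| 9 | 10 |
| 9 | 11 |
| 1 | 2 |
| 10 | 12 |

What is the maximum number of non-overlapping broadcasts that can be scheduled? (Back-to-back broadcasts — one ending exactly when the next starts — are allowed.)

Sorted by end: (1,2)  (2,8)  (9,10)  (9,11)  (10,12)  (11,17)  (16,18)  (18,19)
take (1,2); take (2,8); take (9,10); skip (9,11); take (10,12); take (16,18); take (18,19).
Selected 6 broadcasts.

6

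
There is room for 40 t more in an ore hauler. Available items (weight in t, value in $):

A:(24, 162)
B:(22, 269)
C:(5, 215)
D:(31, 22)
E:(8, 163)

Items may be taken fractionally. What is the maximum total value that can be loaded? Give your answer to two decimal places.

680.75

Greedy by value/weight ratio, highest first.
Order: C (215/5=43.00) > E (163/8=20.38) > B (269/22=12.23) > A (162/24=6.75) > D (22/31=0.71)
Fill: take C (5 @ 215) → take E (8 @ 163) → take B (22 @ 269) → take 5/24 of A → 33.75; 40/40 used.
Total value = 680.75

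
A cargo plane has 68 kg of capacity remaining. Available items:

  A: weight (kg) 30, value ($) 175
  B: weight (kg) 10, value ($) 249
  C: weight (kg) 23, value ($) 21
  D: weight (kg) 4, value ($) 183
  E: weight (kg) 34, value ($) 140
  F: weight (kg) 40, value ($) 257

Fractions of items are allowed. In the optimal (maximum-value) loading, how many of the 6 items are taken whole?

3

Sort by value per unit weight and fill in that order.
Order: D (183/4=45.75) > B (249/10=24.90) > F (257/40=6.42) > A (175/30=5.83) > E (140/34=4.12) > C (21/23=0.91)
Fill: take D (4 @ 183) → take B (10 @ 249) → take F (40 @ 257) → take 14/30 of A → 81.67; 68/68 used.
3 item(s) taken whole; one partial (take 14/30 of A).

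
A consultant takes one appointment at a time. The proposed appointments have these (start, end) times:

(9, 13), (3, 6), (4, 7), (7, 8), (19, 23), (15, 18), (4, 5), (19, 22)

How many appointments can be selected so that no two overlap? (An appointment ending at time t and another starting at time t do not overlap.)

5

Sort by end time and greedily take each interval whose start is ≥ the last chosen end.
By end time: (4,5), (3,6), (4,7), (7,8), (9,13), (15,18), (19,22), (19,23).
Pick (4,5); next start ≥ 5 → (7,8); next start ≥ 8 → (9,13); next start ≥ 13 → (15,18); next start ≥ 18 → (19,22).
Selected 5 appointments.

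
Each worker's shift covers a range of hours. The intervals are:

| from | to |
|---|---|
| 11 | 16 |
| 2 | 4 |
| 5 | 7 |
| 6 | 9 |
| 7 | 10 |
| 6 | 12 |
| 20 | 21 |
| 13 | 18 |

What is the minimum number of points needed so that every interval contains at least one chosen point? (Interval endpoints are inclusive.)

4

Sort by right endpoint; whenever an interval is uncovered, place a point at its right end.
By right end: [2,4]  [5,7]  [6,9]  [7,10]  [6,12]  [11,16]  [13,18]  [20,21]
[2,4] uncovered → point at 4; [5,7] uncovered → point at 7; [11,16] uncovered → point at 16; [20,21] uncovered → point at 21.
Points: 4, 7, 16, 21 (4 total).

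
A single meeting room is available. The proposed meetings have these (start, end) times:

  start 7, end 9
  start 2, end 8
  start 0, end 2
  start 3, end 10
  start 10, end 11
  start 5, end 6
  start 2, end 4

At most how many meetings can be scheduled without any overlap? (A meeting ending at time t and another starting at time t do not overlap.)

Order by finish time; keep every interval that doesn't clash with the previous kept one.
By end time: (0,2), (2,4), (5,6), (2,8), (7,9), (3,10), (10,11).
Pick (0,2); next start ≥ 2 → (2,4); next start ≥ 4 → (5,6); next start ≥ 6 → (7,9); next start ≥ 9 → (10,11).
Selected 5 meetings.

5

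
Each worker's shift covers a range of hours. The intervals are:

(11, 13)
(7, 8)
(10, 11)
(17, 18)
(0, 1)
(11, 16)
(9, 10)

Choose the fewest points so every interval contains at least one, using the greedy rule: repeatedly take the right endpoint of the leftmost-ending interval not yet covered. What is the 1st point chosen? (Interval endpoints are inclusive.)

Sort by right endpoint; whenever an interval is uncovered, place a point at its right end.
By right end: [0,1]  [7,8]  [9,10]  [10,11]  [11,13]  [11,16]  [17,18]
[0,1] uncovered → point at 1; [7,8] uncovered → point at 8; [9,10] uncovered → point at 10; [11,13] uncovered → point at 13; [17,18] uncovered → point at 18.
Points: 1, 8, 10, 13, 18 (5 total).

1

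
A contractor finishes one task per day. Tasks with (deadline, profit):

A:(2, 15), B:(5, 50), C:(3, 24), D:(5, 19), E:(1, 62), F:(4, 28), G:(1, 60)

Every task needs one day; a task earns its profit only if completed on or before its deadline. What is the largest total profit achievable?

Profit order: E=62 G=60 B=50 F=28 C=24 D=19 A=15
Assign: E→slot 1, G skipped, B→slot 5, F→slot 4, C→slot 3, D→slot 2, A skipped.
Slots: [1:E] [2:D] [3:C] [4:F] [5:B]
Profit = 62 + 19 + 24 + 28 + 50 = 183

183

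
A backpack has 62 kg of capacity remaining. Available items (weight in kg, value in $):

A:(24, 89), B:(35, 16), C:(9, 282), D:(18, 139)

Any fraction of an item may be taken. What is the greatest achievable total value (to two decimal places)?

515.03

Order: C (282/9=31.33) > D (139/18=7.72) > A (89/24=3.71) > B (16/35=0.46)
Fill: take C (9 @ 282) → take D (18 @ 139) → take A (24 @ 89) → take 11/35 of B → 5.03; 62/62 used.
Total value = 515.03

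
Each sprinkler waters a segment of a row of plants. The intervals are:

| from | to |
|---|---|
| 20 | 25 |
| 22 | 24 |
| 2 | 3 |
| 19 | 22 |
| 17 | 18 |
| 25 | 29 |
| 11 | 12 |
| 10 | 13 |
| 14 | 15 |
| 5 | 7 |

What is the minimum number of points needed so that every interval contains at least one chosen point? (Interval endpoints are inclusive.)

Sorted: [2,3] [5,7] [11,12] [10,13] [14,15] [17,18] [19,22] [22,24] [20,25] [25,29]
{[2,3]} hit by 3; {[5,7]} hit by 7; {[11,12],[10,13]} hit by 12; {[14,15]} hit by 15; {[17,18]} hit by 18; {[19,22],[22,24],[20,25]} hit by 22; {[25,29]} hit by 29.
Points: 3, 7, 12, 15, 18, 22, 29 (7 total).

7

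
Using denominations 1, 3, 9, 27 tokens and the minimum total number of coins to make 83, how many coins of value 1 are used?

2

83 = 3×27 + 2×1
Count of 1: 2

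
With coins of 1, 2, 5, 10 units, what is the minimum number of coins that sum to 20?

2

Use the largest denomination that fits, subtract, and repeat.
20 = 2×10
Total coins = 2 = 2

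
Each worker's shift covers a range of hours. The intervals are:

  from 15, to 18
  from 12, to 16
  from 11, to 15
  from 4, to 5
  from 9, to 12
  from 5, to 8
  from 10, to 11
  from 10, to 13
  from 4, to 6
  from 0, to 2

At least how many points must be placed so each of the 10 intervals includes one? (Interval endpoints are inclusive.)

By right end: [0,2]  [4,5]  [4,6]  [5,8]  [10,11]  [9,12]  [10,13]  [11,15]  [12,16]  [15,18]
[0,2] uncovered → point at 2; [4,5] uncovered → point at 5; [10,11] uncovered → point at 11; [12,16] uncovered → point at 16.
Points: 2, 5, 11, 16 (4 total).

4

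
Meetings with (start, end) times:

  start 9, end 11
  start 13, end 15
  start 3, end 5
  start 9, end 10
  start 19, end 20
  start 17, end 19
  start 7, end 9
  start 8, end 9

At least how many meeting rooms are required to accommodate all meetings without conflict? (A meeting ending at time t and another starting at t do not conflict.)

Events (time:±→running): 3:+→1 5:-→0 7:+→1 8:+→2 … peak 2.

2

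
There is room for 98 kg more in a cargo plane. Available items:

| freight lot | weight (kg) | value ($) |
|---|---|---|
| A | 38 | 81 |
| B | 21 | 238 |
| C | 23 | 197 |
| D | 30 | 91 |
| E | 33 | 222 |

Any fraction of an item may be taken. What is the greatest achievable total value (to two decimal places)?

Order: B (238/21=11.33) > C (197/23=8.57) > E (222/33=6.73) > D (91/30=3.03) > A (81/38=2.13)
Fill: take B (21 @ 238) → take C (23 @ 197) → take E (33 @ 222) → take 21/30 of D → 63.70; 98/98 used.
Total value = 720.70

720.70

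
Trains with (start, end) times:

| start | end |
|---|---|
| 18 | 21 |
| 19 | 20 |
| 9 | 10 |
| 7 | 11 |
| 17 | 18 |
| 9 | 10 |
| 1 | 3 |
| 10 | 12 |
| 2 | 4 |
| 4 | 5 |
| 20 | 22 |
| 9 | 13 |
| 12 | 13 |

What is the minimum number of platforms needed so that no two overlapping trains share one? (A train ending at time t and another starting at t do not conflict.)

4

The answer is the maximum number of intervals overlapping at any instant.
starts: [1, 2, 4, 7, 9, 9, 9, 10, 12, 17, 18, 19, 20]
ends:   [3, 4, 5, 10, 10, 11, 12, 13, 13, 18, 20, 21, 22]
s1→1 s2→2 e3→1 e4→0 s4→1 e5→0 s7→1 s9→2 s9→3 s9→4  — peak 4.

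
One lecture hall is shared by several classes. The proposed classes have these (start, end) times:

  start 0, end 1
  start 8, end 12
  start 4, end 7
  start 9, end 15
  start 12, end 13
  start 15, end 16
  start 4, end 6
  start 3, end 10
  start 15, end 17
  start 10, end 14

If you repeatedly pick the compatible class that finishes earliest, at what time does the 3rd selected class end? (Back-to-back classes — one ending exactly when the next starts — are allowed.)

12

Sorted by end: (0,1)  (4,6)  (4,7)  (3,10)  (8,12)  (12,13)  (10,14)  (9,15)  (15,16)  (15,17)
take (0,1); take (4,6); skip (3,10); take (8,12); take (12,13); take (15,16).
Selected: (0,1) (4,6) (8,12) (12,13) (15,16)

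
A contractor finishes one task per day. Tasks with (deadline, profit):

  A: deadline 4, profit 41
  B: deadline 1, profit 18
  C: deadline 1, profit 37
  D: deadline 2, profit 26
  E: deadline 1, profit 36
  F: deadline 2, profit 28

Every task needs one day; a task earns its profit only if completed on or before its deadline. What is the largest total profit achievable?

106

Sort by profit descending; place each in the latest free slot ≤ its deadline.
Profit order: A=41 C=37 E=36 F=28 D=26 B=18
Assign: A→slot 4, C→slot 1, E skipped, F→slot 2, D skipped, B skipped.
Slots: [1:C] [2:F] [4:A]
Profit = 37 + 28 + 41 = 106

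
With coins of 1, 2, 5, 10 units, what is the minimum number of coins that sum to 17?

3

Use the largest denomination that fits, subtract, and repeat.
17 = 1×10 + 1×5 + 1×2
Total coins = 1 + 1 + 1 = 3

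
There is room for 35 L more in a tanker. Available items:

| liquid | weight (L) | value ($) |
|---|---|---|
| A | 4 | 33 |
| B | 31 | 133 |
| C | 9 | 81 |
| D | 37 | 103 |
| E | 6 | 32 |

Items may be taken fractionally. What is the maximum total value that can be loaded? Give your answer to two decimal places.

214.65

Order: C (81/9=9.00) > A (33/4=8.25) > E (32/6=5.33) > B (133/31=4.29) > D (103/37=2.78)
Fill: take C (9 @ 81) → take A (4 @ 33) → take E (6 @ 32) → take 16/31 of B → 68.65; 35/35 used.
Total value = 214.65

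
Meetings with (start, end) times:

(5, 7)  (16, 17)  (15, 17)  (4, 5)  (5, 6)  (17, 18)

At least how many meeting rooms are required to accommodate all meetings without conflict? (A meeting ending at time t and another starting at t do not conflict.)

Count concurrent intervals with a sweep; the peak is the room count.
Events (time:±→running): 4:+→1 5:-→0 5:+→1 5:+→2 … peak 2.

2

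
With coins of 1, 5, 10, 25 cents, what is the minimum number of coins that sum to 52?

52 = 2×25 + 2×1
Total coins = 2 + 2 = 4

4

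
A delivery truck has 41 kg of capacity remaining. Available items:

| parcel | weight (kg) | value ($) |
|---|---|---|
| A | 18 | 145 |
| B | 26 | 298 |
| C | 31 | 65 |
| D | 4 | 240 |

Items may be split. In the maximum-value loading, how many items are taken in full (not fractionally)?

Order: D (240/4=60.00) > B (298/26=11.46) > A (145/18=8.06) > C (65/31=2.10)
Fill: take D (4 @ 240) → take B (26 @ 298) → take 11/18 of A → 88.61; 41/41 used.
2 item(s) taken whole; one partial (take 11/18 of A).

2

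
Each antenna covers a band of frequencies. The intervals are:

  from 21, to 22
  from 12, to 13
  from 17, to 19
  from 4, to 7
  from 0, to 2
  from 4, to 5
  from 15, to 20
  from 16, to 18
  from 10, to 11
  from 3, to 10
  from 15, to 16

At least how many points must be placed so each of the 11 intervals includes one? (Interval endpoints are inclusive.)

7

Sort by right endpoint; whenever an interval is uncovered, place a point at its right end.
Sorted: [0,2] [4,5] [4,7] [3,10] [10,11] [12,13] [15,16] [16,18] [17,19] [15,20] [21,22]
{[0,2]} hit by 2; {[4,5],[4,7],[3,10]} hit by 5; {[10,11]} hit by 11; {[12,13]} hit by 13; {[15,16],[16,18]} hit by 16; {[17,19],[15,20]} hit by 19; {[21,22]} hit by 22.
Points: 2, 5, 11, 13, 16, 19, 22 (7 total).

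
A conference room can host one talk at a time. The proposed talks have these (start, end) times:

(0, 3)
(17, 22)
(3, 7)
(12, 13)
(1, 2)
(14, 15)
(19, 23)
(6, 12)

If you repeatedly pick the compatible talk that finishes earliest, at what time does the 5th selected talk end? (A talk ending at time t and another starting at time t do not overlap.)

22

Sort by end time and greedily take each interval whose start is ≥ the last chosen end.
By end time: (1,2), (0,3), (3,7), (6,12), (12,13), (14,15), (17,22), (19,23).
Pick (1,2); next start ≥ 2 → (3,7); next start ≥ 7 → (12,13); next start ≥ 13 → (14,15); next start ≥ 15 → (17,22).
Selected: (1,2) (3,7) (12,13) (14,15) (17,22)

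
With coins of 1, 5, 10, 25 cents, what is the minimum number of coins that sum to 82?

6

Use the largest denomination that fits, subtract, and repeat.
82 − 3×25→7 − 1×5→2 − 2×1→0
Total coins = 3 + 1 + 2 = 6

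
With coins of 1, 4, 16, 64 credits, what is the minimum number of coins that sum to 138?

6

138 = 2×64 + 2×4 + 2×1
Total coins = 2 + 2 + 2 = 6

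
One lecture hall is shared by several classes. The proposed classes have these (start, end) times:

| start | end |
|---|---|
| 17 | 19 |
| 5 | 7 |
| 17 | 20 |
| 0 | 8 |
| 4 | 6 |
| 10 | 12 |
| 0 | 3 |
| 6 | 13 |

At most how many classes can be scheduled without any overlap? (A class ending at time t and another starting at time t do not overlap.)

Sorted by end: (0,3)  (4,6)  (5,7)  (0,8)  (10,12)  (6,13)  (17,19)  (17,20)
take (0,3); take (4,6); take (10,12); take (17,19).
Selected 4 classes.

4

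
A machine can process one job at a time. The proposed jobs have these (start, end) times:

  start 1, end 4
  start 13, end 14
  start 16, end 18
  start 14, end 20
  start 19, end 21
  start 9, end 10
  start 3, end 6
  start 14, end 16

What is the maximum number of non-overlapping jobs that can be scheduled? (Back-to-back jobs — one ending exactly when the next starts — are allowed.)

6

Sorted by end: (1,4)  (3,6)  (9,10)  (13,14)  (14,16)  (16,18)  (14,20)  (19,21)
take (1,4); skip (3,6); take (9,10); take (13,14); take (14,16); take (16,18); take (19,21).
Selected 6 jobs.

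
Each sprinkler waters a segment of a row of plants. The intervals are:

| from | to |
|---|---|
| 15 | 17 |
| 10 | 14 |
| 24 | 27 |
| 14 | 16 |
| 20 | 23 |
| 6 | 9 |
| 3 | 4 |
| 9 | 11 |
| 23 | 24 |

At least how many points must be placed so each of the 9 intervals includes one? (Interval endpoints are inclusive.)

Sort by right endpoint; whenever an interval is uncovered, place a point at its right end.
By right end: [3,4]  [6,9]  [9,11]  [10,14]  [14,16]  [15,17]  [20,23]  [23,24]  [24,27]
[3,4] uncovered → point at 4; [6,9] uncovered → point at 9; [10,14] uncovered → point at 14; [15,17] uncovered → point at 17; [20,23] uncovered → point at 23; [24,27] uncovered → point at 27.
Points: 4, 9, 14, 17, 23, 27 (6 total).

6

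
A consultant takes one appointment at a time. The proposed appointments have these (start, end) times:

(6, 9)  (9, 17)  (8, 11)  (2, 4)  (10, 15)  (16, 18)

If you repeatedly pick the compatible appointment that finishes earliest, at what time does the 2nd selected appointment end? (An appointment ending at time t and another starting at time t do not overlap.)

9

Sort by end time and greedily take each interval whose start is ≥ the last chosen end.
By end time: (2,4), (6,9), (8,11), (10,15), (9,17), (16,18).
Pick (2,4); next start ≥ 4 → (6,9); next start ≥ 9 → (10,15); next start ≥ 15 → (16,18).
Selected: (2,4) (6,9) (10,15) (16,18)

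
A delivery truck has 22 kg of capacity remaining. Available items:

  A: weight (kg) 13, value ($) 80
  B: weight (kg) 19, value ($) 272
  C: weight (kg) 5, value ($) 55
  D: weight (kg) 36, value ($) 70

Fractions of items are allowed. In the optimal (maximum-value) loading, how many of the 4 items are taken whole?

1

Greedy by value/weight ratio, highest first.
Order: B (272/19=14.32) > C (55/5=11.00) > A (80/13=6.15) > D (70/36=1.94)
Fill: take B (19 @ 272) → take 3/5 of C → 33.00; 22/22 used.
1 item(s) taken whole; one partial (take 3/5 of C).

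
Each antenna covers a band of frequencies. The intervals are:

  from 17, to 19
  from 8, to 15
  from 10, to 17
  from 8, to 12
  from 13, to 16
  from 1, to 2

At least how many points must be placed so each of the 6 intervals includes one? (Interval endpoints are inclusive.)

Sorted: [1,2] [8,12] [8,15] [13,16] [10,17] [17,19]
{[1,2]} hit by 2; {[8,12],[8,15]} hit by 12; {[13,16],[10,17]} hit by 16; {[17,19]} hit by 19.
Points: 2, 12, 16, 19 (4 total).

4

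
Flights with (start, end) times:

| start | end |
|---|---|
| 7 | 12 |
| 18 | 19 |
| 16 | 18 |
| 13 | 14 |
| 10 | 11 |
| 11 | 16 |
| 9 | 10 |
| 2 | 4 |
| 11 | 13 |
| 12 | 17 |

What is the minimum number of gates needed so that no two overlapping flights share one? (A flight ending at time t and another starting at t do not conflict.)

The answer is the maximum number of intervals overlapping at any instant.
starts: [2, 7, 9, 10, 11, 11, 12, 13, 16, 18]
ends:   [4, 10, 11, 12, 13, 14, 16, 17, 18, 19]
s2→1 e4→0 s7→1 s9→2 e10→1 s10→2 e11→1 s11→2 s11→3  — peak 3.

3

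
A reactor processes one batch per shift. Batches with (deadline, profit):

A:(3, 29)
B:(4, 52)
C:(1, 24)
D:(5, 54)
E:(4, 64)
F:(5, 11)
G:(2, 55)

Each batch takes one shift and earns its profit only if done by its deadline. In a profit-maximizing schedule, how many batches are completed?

By profit: E(d4,64), G(d2,55), D(d5,54), B(d4,52), A(d3,29), C(d1,24), F(d5,11)
E→slot 4; G→slot 2; D→slot 5; B→slot 3; A→slot 1; C skipped; F skipped.
5 of 7 scheduled.

5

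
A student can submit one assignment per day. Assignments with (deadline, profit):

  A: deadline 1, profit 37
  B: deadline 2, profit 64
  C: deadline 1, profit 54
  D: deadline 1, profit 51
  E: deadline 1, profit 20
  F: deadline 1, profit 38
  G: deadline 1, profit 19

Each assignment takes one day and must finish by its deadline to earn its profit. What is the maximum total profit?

118

Sort by profit descending; place each in the latest free slot ≤ its deadline.
Profit order: B=64 C=54 D=51 F=38 A=37 E=20 G=19
Assign: B→slot 2, C→slot 1, D skipped, F skipped, A skipped, E skipped, G skipped.
Slots: [1:C] [2:B]
Profit = 54 + 64 = 118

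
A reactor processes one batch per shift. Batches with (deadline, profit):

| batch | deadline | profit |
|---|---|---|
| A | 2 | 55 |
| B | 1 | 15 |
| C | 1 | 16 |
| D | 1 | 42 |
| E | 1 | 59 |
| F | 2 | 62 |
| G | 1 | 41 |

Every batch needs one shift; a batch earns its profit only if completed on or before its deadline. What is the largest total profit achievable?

121

Sort by profit descending; place each in the latest free slot ≤ its deadline.
By profit: F(d2,62), E(d1,59), A(d2,55), D(d1,42), G(d1,41), C(d1,16), B(d1,15)
F→slot 2; E→slot 1; A skipped; D skipped; G skipped; C skipped; B skipped.
Profit = 59 + 62 = 121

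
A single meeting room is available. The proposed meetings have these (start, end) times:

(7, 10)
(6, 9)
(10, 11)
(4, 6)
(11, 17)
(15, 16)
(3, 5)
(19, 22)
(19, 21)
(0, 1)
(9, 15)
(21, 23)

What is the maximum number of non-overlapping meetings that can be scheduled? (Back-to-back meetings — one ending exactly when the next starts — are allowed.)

Order by finish time; keep every interval that doesn't clash with the previous kept one.
By end time: (0,1), (3,5), (4,6), (6,9), (7,10), (10,11), (9,15), (15,16), (11,17), (19,21), (19,22), (21,23).
Pick (0,1); next start ≥ 1 → (3,5); next start ≥ 5 → (6,9); next start ≥ 9 → (10,11); next start ≥ 11 → (15,16); next start ≥ 16 → (19,21); next start ≥ 21 → (21,23).
Selected 7 meetings.

7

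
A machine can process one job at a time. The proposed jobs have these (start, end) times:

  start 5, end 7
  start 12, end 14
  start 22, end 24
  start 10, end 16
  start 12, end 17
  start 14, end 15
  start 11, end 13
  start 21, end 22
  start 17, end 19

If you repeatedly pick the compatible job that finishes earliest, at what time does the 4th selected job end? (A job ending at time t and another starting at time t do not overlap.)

Sort by end time and greedily take each interval whose start is ≥ the last chosen end.
Sorted by end: (5,7)  (11,13)  (12,14)  (14,15)  (10,16)  (12,17)  (17,19)  (21,22)  (22,24)
take (5,7); take (11,13); take (14,15); skip (10,16); take (17,19); take (21,22); take (22,24).
Selected: (5,7) (11,13) (14,15) (17,19) (21,22) (22,24)

19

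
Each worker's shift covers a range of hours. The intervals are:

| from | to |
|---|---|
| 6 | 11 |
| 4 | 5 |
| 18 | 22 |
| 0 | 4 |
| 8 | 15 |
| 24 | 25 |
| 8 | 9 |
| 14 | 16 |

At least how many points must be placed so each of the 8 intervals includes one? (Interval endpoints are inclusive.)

Sort by right endpoint; whenever an interval is uncovered, place a point at its right end.
Sorted: [0,4] [4,5] [8,9] [6,11] [8,15] [14,16] [18,22] [24,25]
{[0,4],[4,5]} hit by 4; {[8,9],[6,11],[8,15]} hit by 9; {[14,16]} hit by 16; {[18,22]} hit by 22; {[24,25]} hit by 25.
Points: 4, 9, 16, 22, 25 (5 total).

5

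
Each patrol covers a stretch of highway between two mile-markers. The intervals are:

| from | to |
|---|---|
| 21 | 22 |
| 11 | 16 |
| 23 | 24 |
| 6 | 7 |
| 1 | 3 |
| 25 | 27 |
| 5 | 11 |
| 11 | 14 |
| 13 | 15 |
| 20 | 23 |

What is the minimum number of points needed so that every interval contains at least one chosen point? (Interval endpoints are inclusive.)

6

Process intervals by earliest right end; each time one isn't hit yet, stab at its right endpoint.
Sorted: [1,3] [6,7] [5,11] [11,14] [13,15] [11,16] [21,22] [20,23] [23,24] [25,27]
{[1,3]} hit by 3; {[6,7],[5,11]} hit by 7; {[11,14],[13,15],[11,16]} hit by 14; {[21,22],[20,23]} hit by 22; {[23,24]} hit by 24; {[25,27]} hit by 27.
Points: 3, 7, 14, 22, 24, 27 (6 total).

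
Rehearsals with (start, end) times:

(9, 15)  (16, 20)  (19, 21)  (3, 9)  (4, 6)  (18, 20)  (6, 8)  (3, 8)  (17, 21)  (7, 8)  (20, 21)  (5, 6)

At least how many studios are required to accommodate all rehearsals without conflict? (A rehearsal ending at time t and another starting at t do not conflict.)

Events (time:±→running): 3:+→1 3:+→2 4:+→3 5:+→4 … peak 4.

4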